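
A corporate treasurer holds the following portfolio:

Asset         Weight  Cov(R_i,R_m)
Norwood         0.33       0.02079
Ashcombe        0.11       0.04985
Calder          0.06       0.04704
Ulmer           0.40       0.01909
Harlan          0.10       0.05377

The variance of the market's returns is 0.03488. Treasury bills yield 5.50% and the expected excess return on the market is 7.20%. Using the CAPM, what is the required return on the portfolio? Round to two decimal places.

β_Norwood = 0.02079 / 0.03488 = 0.5960
β_Ashcombe = 0.04985 / 0.03488 = 1.4292
β_Calder = 0.04704 / 0.03488 = 1.3486
β_Ulmer = 0.01909 / 0.03488 = 0.5473
β_Harlan = 0.05377 / 0.03488 = 1.5416
β_P = Σ w_i β_i = 0.33×0.5960 + 0.11×1.4292 + 0.06×1.3486 + 0.40×0.5473 + 0.10×1.5416 = 0.8079
E(R_P) = R_f + β_P × MRP = 5.50% + 0.8079 × 7.20% = 11.32%

11.32%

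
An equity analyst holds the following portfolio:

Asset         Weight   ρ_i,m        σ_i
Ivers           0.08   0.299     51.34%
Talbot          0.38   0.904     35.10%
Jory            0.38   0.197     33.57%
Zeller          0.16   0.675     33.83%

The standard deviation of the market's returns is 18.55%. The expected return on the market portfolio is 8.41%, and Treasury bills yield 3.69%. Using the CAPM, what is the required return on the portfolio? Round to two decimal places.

β_Ivers = 0.299 × 51.34% / 18.55% = 0.8275
β_Talbot = 0.904 × 35.10% / 18.55% = 1.7105
β_Jory = 0.197 × 33.57% / 18.55% = 0.3565
β_Zeller = 0.675 × 33.83% / 18.55% = 1.2310
β_P = Σ w_i β_i = 0.08×0.8275 + 0.38×1.7105 + 0.38×0.3565 + 0.16×1.2310 = 1.0486
MRP = 8.41% − 3.69% = 4.72%
E(R_P) = R_f + β_P × MRP = 3.69% + 1.0486 × 4.72% = 8.64%

8.64%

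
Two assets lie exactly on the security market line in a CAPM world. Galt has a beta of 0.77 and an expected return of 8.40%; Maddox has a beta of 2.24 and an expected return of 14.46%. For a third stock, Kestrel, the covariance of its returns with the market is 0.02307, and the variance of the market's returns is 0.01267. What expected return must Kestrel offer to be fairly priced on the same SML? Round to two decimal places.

12.73%

MRP = (14.46% − 8.40%) / (2.24 − 0.77) = 4.1224%
R_f = 8.40% − 0.77 × 4.1224% = 5.2258%
β_Kestrel = Cov / Var(R_m) = 0.02307 / 0.01267 = 1.8208
E(R_Kestrel) = R_f + β × MRP = 5.2258% + 1.8208 × 4.1224% = 12.73%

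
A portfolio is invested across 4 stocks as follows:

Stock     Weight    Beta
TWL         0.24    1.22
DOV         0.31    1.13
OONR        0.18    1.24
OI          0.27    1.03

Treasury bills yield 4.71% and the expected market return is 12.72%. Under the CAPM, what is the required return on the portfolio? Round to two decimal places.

β_P = Σ w_i β_i = 0.24×1.22 + 0.31×1.13 + 0.18×1.24 + 0.27×1.03 = 1.1444
MRP = 12.72% − 4.71% = 8.01%
E(R_P) = R_f + β_P × MRP = 4.71% + 1.1444 × 8.01% = 13.88%

13.88%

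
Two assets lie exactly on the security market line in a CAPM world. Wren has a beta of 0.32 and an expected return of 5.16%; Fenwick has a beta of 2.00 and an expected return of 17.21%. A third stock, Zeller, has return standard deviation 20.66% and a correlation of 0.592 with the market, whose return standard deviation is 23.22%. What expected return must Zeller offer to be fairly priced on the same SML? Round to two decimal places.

MRP = (17.21% − 5.16%) / (2.00 − 0.32) = 7.1726%
R_f = 5.16% − 0.32 × 7.1726% = 2.8648%
β_Zeller = ρ·σ_i/σ_m = 0.592 × 20.66 / 23.22 = 0.5267
E(R_Zeller) = R_f + β × MRP = 2.8648% + 0.5267 × 7.1726% = 6.64%

6.64%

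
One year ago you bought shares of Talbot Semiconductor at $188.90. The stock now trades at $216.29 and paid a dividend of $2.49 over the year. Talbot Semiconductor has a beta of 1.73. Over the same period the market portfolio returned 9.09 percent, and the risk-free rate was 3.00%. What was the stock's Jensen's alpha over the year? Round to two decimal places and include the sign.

Realised HPR = (P1 + D1 − P0) / P0 = (216.29 + 2.49 − 188.90) / 188.90 = 29.88 / 188.90 = 15.8179%
MRP = 9.09% − 3.00% = 6.09%
CAPM required = R_f + β·MRP = 3.00% + 1.73 × 6.09% = 13.5357%
α = realised − required = 15.8179% − 13.5357% = +2.28%

+2.28%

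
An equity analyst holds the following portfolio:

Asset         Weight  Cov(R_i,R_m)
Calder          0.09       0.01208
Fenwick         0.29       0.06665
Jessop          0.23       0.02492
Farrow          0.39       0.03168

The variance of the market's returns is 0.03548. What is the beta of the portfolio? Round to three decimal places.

1.085

β_Calder = 0.01208 / 0.03548 = 0.3405
β_Fenwick = 0.06665 / 0.03548 = 1.8785
β_Jessop = 0.02492 / 0.03548 = 0.7024
β_Farrow = 0.03168 / 0.03548 = 0.8929
β_P = Σ w_i β_i = 0.09×0.3405 + 0.29×1.8785 + 0.23×0.7024 + 0.39×0.8929 = 1.0852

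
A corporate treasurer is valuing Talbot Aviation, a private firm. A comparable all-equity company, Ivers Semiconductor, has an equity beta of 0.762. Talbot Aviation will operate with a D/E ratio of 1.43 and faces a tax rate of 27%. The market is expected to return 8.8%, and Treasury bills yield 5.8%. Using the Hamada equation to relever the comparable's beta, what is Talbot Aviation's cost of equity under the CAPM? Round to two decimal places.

β_L = β_U × [1 + (1 − t)(D/E)] = 0.762 × [1 + (1 − 0.27) × 1.43]
    = 0.762 × [1 + 0.73 × 1.43] = 0.762 × 2.0439 = 1.5575
MRP = 8.8% − 5.8% = 3.00%
E(R) = R_f + β_L × MRP = 5.8% + 1.5575 × 3.0% = 10.47%

10.47%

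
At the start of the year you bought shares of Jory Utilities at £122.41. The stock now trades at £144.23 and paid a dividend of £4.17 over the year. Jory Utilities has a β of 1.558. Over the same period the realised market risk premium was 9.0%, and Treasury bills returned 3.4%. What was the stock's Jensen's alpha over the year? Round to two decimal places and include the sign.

Realised HPR = (P1 + D1 − P0) / P0 = (144.23 + 4.17 − 122.41) / 122.41 = 25.99 / 122.41 = 21.2319%
CAPM required = R_f + β·MRP = 3.4% + 1.558 × 9.0% = 17.4220%
α = realised − required = 21.2319% − 17.4220% = +3.81%

+3.81%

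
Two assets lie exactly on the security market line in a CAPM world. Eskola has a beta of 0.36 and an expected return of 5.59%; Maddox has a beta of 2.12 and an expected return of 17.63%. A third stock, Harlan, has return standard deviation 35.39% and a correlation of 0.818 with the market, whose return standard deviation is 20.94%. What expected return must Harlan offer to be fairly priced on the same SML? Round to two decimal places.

12.58%

MRP = (17.63% − 5.59%) / (2.12 − 0.36) = 6.8409%
R_f = 5.59% − 0.36 × 6.8409% = 3.1273%
β_Harlan = ρ·σ_i/σ_m = 0.818 × 35.39 / 20.94 = 1.3825
E(R_Harlan) = R_f + β × MRP = 3.1273% + 1.3825 × 6.8409% = 12.58%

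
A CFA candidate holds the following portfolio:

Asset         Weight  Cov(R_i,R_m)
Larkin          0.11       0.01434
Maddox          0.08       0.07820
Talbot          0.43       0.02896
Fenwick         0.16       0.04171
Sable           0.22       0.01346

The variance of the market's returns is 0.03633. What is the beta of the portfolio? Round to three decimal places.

β_Larkin = 0.01434 / 0.03633 = 0.3947
β_Maddox = 0.07820 / 0.03633 = 2.1525
β_Talbot = 0.02896 / 0.03633 = 0.7971
β_Fenwick = 0.04171 / 0.03633 = 1.1481
β_Sable = 0.01346 / 0.03633 = 0.3705
β_P = Σ w_i β_i = 0.11×0.3947 + 0.08×2.1525 + 0.43×0.7971 + 0.16×1.1481 + 0.22×0.3705 = 0.8236

0.824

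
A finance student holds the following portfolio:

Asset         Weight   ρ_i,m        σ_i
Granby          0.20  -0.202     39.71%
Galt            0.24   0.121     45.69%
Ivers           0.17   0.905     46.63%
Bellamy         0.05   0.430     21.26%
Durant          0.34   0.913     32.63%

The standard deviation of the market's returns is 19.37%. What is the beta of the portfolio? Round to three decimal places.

β_Granby = -0.202 × 39.71% / 19.37% = -0.4141
β_Galt = 0.121 × 45.69% / 19.37% = 0.2854
β_Ivers = 0.905 × 46.63% / 19.37% = 2.1786
β_Bellamy = 0.430 × 21.26% / 19.37% = 0.4720
β_Durant = 0.913 × 32.63% / 19.37% = 1.5380
β_P = Σ w_i β_i = 0.20×-0.4141 + 0.24×0.2854 + 0.17×2.1786 + 0.05×0.4720 + 0.34×1.5380 = 0.9026

0.903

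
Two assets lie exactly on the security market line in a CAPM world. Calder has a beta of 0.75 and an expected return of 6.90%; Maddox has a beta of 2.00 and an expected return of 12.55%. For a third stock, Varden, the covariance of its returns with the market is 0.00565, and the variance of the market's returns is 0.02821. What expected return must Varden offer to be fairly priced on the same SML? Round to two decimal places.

4.42%

MRP = (12.55% − 6.90%) / (2.00 − 0.75) = 4.5200%
R_f = 6.90% − 0.75 × 4.5200% = 3.5100%
β_Varden = Cov / Var(R_m) = 0.00565 / 0.02821 = 0.2003
E(R_Varden) = R_f + β × MRP = 3.5100% + 0.2003 × 4.5200% = 4.42%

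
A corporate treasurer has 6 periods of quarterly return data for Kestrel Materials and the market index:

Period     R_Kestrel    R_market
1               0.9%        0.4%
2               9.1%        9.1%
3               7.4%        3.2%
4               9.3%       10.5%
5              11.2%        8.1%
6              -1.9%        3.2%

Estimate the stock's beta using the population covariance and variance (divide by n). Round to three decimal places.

Mean R_i = (0.9 + 9.1 + 7.4 + 9.3 + 11.2 − 1.9) / 6 = 6.0000%
Mean R_m = (0.4 + 9.1 + 3.2 + 10.5 + 8.1 + 3.2) / 6 = 5.7500%
Σ(R_i − R̄_i)(R_m − R̄_m) = 82.1400  ⇒  Cov = 82.1400 / 6 = 13.6900
Σ(R_m − R̄_m)² = 80.9350  ⇒  Var(R_m) = 80.9350 / 6 = 13.4892
β = Cov / Var(R_m) = 13.6900 / 13.4892 = 1.0149

1.015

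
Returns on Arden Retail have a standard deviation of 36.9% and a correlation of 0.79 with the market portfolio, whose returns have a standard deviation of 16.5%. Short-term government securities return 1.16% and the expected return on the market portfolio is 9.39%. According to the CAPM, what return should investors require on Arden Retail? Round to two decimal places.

β = ρ × σ_i / σ_m = 0.79 × 36.9% / 16.5% = 1.7667
MRP = 9.39% − 1.16% = 8.23%
E(R) = 1.16% + 1.7667 × 8.23% = 15.70%

15.70%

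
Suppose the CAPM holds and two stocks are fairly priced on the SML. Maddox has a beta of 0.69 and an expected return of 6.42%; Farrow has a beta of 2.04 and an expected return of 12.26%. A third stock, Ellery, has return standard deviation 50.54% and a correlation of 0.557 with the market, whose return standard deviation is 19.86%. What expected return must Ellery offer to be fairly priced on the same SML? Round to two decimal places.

9.57%

MRP = (12.26% − 6.42%) / (2.04 − 0.69) = 4.3259%
R_f = 6.42% − 0.69 × 4.3259% = 3.4351%
β_Ellery = ρ·σ_i/σ_m = 0.557 × 50.54 / 19.86 = 1.4175
E(R_Ellery) = R_f + β × MRP = 3.4351% + 1.4175 × 4.3259% = 9.57%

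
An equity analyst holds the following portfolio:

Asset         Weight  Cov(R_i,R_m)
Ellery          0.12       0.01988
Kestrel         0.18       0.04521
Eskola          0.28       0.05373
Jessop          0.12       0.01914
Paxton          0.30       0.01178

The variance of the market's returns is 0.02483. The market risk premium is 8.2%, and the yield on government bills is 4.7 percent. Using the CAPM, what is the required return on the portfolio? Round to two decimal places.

β_Ellery = 0.01988 / 0.02483 = 0.8006
β_Kestrel = 0.04521 / 0.02483 = 1.8208
β_Eskola = 0.05373 / 0.02483 = 2.1639
β_Jessop = 0.01914 / 0.02483 = 0.7708
β_Paxton = 0.01178 / 0.02483 = 0.4744
β_P = Σ w_i β_i = 0.12×0.8006 + 0.18×1.8208 + 0.28×2.1639 + 0.12×0.7708 + 0.30×0.4744 = 1.2645
E(R_P) = R_f + β_P × MRP = 4.7% + 1.2645 × 8.2% = 15.07%

15.07%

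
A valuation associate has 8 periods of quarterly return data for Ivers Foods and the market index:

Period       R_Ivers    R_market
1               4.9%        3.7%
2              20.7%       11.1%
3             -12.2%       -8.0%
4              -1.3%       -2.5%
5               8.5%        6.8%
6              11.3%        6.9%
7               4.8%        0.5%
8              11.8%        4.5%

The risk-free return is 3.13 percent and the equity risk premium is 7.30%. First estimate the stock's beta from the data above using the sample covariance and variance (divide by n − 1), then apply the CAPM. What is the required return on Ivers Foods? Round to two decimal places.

14.58%

Mean R_i = (4.9 + 20.7 − 12.2 − 1.3 + 8.5 + 11.3 + 4.8 + 11.8) / 8 = 6.0625%
Mean R_m = (3.7 + 11.1 − 8.0 − 2.5 + 6.8 + 6.9 + 0.5 + 4.5) / 8 = 2.8750%
Σ(R_i − R̄_i)(R_m − R̄_m) = 400.5825  ⇒  Cov = 400.5825 / 7 = 57.2261
Σ(R_m − R̄_m)² = 255.3750  ⇒  Var(R_m) = 255.3750 / 7 = 36.4821
β = Cov / Var(R_m) = 57.2261 / 36.4821 = 1.5686
E(R) = R_f + β × MRP = 3.13% + 1.5686 × 7.30% = 14.58%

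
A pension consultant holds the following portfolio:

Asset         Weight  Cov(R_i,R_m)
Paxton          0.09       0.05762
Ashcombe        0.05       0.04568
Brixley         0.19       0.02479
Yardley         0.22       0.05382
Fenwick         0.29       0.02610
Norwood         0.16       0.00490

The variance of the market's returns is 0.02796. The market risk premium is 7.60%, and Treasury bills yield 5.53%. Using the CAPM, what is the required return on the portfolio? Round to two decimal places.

β_Paxton = 0.05762 / 0.02796 = 2.0608
β_Ashcombe = 0.04568 / 0.02796 = 1.6338
β_Brixley = 0.02479 / 0.02796 = 0.8866
β_Yardley = 0.05382 / 0.02796 = 1.9249
β_Fenwick = 0.02610 / 0.02796 = 0.9335
β_Norwood = 0.00490 / 0.02796 = 0.1753
β_P = Σ w_i β_i = 0.09×2.0608 + 0.05×1.6338 + 0.19×0.8866 + 0.22×1.9249 + 0.29×0.9335 + 0.16×0.1753 = 1.1579
E(R_P) = R_f + β_P × MRP = 5.53% + 1.1579 × 7.60% = 14.33%

14.33%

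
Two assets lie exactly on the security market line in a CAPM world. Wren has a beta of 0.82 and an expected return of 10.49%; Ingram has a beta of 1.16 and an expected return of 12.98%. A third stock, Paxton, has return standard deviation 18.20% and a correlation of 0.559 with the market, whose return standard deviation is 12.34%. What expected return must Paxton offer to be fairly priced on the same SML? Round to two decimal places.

MRP = (12.98% − 10.49%) / (1.16 − 0.82) = 7.3235%
R_f = 10.49% − 0.82 × 7.3235% = 4.4847%
β_Paxton = ρ·σ_i/σ_m = 0.559 × 18.20 / 12.34 = 0.8245
E(R_Paxton) = R_f + β × MRP = 4.4847% + 0.8245 × 7.3235% = 10.52%

10.52%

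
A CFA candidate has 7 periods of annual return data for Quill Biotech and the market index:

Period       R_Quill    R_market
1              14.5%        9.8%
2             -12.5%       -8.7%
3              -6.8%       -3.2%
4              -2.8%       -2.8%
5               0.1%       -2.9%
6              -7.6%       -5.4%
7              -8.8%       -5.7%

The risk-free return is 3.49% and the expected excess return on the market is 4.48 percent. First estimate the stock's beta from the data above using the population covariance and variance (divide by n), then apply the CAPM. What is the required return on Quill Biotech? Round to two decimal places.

Mean R_i = (14.5 − 12.5 − 6.8 − 2.8 + 0.1 − 7.6 − 8.8) / 7 = -3.4143%
Mean R_m = (9.8 − 8.7 − 3.2 − 2.8 − 2.9 − 5.4 − 5.7) / 7 = -2.7000%
Σ(R_i − R̄_i)(R_m − R̄_m) = 306.8300  ⇒  Cov = 306.8300 / 7 = 43.8329
Σ(R_m − R̄_m)² = 208.8400  ⇒  Var(R_m) = 208.8400 / 7 = 29.8343
β = Cov / Var(R_m) = 43.8329 / 29.8343 = 1.4692
E(R) = R_f + β × MRP = 3.49% + 1.4692 × 4.48% = 10.07%

10.07%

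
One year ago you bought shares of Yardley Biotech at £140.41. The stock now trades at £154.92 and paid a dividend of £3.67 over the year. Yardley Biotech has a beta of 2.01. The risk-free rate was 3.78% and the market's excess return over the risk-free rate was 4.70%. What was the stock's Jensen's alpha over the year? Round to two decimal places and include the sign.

Realised HPR = (P1 + D1 − P0) / P0 = (154.92 + 3.67 − 140.41) / 140.41 = 18.18 / 140.41 = 12.9478%
CAPM required = R_f + β·MRP = 3.78% + 2.01 × 4.70% = 13.2270%
α = realised − required = 12.9478% − 13.2270% = -0.28%

-0.28%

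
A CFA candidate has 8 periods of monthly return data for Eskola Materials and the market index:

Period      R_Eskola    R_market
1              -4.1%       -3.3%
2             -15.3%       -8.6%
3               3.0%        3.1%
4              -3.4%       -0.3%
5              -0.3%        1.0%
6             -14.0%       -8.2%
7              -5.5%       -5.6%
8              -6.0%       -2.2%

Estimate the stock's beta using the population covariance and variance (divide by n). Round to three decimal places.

1.397

Mean R_i = (-4.1 − 15.3 + 3.0 − 3.4 − 0.3 − 14.0 − 5.5 − 6.0) / 8 = -5.7000%
Mean R_m = (-3.3 − 8.6 + 3.1 − 0.3 + 1.0 − 8.2 − 5.6 − 2.2) / 8 = -3.0125%
Σ(R_i − R̄_i)(R_m − R̄_m) = 176.5600  ⇒  Cov = 176.5600 / 8 = 22.0700
Σ(R_m − R̄_m)² = 126.3888  ⇒  Var(R_m) = 126.3888 / 8 = 15.7986
β = Cov / Var(R_m) = 22.0700 / 15.7986 = 1.3970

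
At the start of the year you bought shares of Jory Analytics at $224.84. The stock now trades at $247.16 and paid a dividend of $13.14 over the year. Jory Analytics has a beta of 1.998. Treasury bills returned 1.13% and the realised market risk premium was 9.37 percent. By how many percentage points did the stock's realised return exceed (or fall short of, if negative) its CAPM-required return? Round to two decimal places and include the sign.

-4.08%

Realised HPR = (P1 + D1 − P0) / P0 = (247.16 + 13.14 − 224.84) / 224.84 = 35.46 / 224.84 = 15.7712%
CAPM required = R_f + β·MRP = 1.13% + 1.998 × 9.37% = 19.85126%
α = realised − required = 15.7712% − 19.85126% = -4.08%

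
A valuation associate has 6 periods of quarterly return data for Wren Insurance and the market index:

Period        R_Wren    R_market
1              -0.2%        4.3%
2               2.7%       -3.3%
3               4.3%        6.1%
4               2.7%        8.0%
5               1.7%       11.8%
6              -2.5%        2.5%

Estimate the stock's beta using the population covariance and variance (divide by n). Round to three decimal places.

0.070

Mean R_i = (-0.2 + 2.7 + 4.3 + 2.7 + 1.7 − 2.5) / 6 = 1.4500%
Mean R_m = (4.3 − 3.3 + 6.1 + 8.0 + 11.8 + 2.5) / 6 = 4.9000%
Σ(R_i − R̄_i)(R_m − R̄_m) = 9.2400  ⇒  Cov = 9.2400 / 6 = 1.5400
Σ(R_m − R̄_m)² = 132.0200  ⇒  Var(R_m) = 132.0200 / 6 = 22.0033
β = Cov / Var(R_m) = 1.5400 / 22.0033 = 0.0700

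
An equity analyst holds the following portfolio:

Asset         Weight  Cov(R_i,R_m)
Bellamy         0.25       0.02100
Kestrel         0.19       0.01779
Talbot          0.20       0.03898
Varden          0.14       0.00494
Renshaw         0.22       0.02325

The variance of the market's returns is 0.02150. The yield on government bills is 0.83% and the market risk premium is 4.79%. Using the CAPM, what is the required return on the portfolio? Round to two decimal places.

β_Bellamy = 0.02100 / 0.02150 = 0.9767
β_Kestrel = 0.01779 / 0.02150 = 0.8274
β_Talbot = 0.03898 / 0.02150 = 1.8130
β_Varden = 0.00494 / 0.02150 = 0.2298
β_Renshaw = 0.02325 / 0.02150 = 1.0814
β_P = Σ w_i β_i = 0.25×0.9767 + 0.19×0.8274 + 0.20×1.8130 + 0.14×0.2298 + 0.22×1.0814 = 1.0341
E(R_P) = R_f + β_P × MRP = 0.83% + 1.0341 × 4.79% = 5.78%

5.78%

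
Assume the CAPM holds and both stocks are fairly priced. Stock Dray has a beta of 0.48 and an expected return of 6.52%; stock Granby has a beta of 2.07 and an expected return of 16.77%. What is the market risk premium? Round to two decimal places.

Both satisfy E(R) = R_f + β·MRP, so the slope of the SML is
MRP = (16.77% − 6.52%) / (2.07 − 0.48) = 10.25% / 1.59 = 6.4465%

6.45%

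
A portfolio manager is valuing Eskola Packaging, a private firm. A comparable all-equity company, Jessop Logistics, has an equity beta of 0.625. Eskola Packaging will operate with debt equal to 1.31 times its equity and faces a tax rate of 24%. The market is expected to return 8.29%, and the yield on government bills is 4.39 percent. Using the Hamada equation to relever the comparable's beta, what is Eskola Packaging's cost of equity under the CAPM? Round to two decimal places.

β_L = β_U × [1 + (1 − t)(D/E)] = 0.625 × [1 + (1 − 0.24) × 1.31]
    = 0.625 × [1 + 0.76 × 1.31] = 0.625 × 1.9956 = 1.2473
MRP = 8.29% − 4.39% = 3.90%
E(R) = R_f + β_L × MRP = 4.39% + 1.2473 × 3.90% = 9.25%

9.25%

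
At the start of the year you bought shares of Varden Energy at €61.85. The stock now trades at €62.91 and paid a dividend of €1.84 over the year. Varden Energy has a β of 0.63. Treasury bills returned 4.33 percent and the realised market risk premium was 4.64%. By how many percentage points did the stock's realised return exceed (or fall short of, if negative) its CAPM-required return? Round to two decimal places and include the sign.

-2.56%

Realised HPR = (P1 + D1 − P0) / P0 = (62.91 + 1.84 − 61.85) / 61.85 = 2.90 / 61.85 = 4.6888%
CAPM required = R_f + β·MRP = 4.33% + 0.63 × 4.64% = 7.2532%
α = realised − required = 4.6888% − 7.2532% = -2.56%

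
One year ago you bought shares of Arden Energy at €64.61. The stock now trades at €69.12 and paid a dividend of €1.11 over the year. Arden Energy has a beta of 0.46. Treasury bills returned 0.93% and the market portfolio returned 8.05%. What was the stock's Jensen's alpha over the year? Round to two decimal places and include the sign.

+4.49%

Realised HPR = (P1 + D1 − P0) / P0 = (69.12 + 1.11 − 64.61) / 64.61 = 5.62 / 64.61 = 8.6983%
MRP = 8.05% − 0.93% = 7.12%
CAPM required = R_f + β·MRP = 0.93% + 0.46 × 7.12% = 4.2052%
α = realised − required = 8.6983% − 4.2052% = +4.49%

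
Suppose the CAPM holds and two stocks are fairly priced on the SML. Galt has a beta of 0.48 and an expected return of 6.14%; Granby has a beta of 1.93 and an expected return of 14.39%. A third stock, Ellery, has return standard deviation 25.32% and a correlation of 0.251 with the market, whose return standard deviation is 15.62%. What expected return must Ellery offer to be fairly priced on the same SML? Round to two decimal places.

5.72%

MRP = (14.39% − 6.14%) / (1.93 − 0.48) = 5.6897%
R_f = 6.14% − 0.48 × 5.6897% = 3.4089%
β_Ellery = ρ·σ_i/σ_m = 0.251 × 25.32 / 15.62 = 0.4069
E(R_Ellery) = R_f + β × MRP = 3.4089% + 0.4069 × 5.6897% = 5.72%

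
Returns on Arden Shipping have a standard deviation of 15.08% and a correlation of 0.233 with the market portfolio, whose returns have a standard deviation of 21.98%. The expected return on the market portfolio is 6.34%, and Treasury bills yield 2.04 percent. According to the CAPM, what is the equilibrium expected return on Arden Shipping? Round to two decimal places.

2.73%

β = ρ × σ_i / σ_m = 0.233 × 15.08% / 21.98% = 0.1599
MRP = 6.34% − 2.04% = 4.30%
E(R) = 2.04% + 0.1599 × 4.30% = 2.73%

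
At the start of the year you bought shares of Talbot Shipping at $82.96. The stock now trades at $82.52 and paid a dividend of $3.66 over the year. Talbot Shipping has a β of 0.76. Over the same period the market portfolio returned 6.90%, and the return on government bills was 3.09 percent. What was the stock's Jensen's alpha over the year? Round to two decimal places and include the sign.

Realised HPR = (P1 + D1 − P0) / P0 = (82.52 + 3.66 − 82.96) / 82.96 = 3.22 / 82.96 = 3.8814%
MRP = 6.90% − 3.09% = 3.81%
CAPM required = R_f + β·MRP = 3.09% + 0.76 × 3.81% = 5.9856%
α = realised − required = 3.8814% − 5.9856% = -2.10%

-2.10%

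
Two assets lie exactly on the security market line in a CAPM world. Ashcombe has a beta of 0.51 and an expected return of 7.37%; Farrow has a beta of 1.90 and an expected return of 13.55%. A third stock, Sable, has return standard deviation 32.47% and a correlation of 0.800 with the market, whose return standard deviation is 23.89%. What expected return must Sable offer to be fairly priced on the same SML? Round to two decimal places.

9.94%

MRP = (13.55% − 7.37%) / (1.90 − 0.51) = 4.4460%
R_f = 7.37% − 0.51 × 4.4460% = 5.1025%
β_Sable = ρ·σ_i/σ_m = 0.800 × 32.47 / 23.89 = 1.0873
E(R_Sable) = R_f + β × MRP = 5.1025% + 1.0873 × 4.4460% = 9.94%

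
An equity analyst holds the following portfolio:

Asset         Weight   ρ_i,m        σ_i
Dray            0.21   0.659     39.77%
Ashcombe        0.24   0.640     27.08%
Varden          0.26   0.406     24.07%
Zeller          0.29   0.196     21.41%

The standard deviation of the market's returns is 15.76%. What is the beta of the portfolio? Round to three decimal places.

0.852

β_Dray = 0.659 × 39.77% / 15.76% = 1.6630
β_Ashcombe = 0.640 × 27.08% / 15.76% = 1.0997
β_Varden = 0.406 × 24.07% / 15.76% = 0.6201
β_Zeller = 0.196 × 21.41% / 15.76% = 0.2663
β_P = Σ w_i β_i = 0.21×1.6630 + 0.24×1.0997 + 0.26×0.6201 + 0.29×0.2663 = 0.8516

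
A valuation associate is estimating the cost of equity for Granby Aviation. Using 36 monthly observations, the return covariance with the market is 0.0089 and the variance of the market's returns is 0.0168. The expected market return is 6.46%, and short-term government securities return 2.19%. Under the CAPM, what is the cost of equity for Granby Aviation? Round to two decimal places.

4.45%

β = Cov(R_i, R_m) / Var(R_m) = 0.0089 / 0.0168 = 0.5298
MRP = 6.46% − 2.19% = 4.27%
E(R) = R_f + β × MRP = 2.19% + 0.5298 × 4.27% = 4.45%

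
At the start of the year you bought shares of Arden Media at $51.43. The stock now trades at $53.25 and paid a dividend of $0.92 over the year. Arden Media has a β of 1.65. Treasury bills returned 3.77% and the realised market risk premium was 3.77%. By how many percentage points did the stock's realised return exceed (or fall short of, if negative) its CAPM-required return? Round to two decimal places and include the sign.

Realised HPR = (P1 + D1 − P0) / P0 = (53.25 + 0.92 − 51.43) / 51.43 = 2.74 / 51.43 = 5.3276%
CAPM required = R_f + β·MRP = 3.77% + 1.65 × 3.77% = 9.9905%
α = realised − required = 5.3276% − 9.9905% = -4.66%

-4.66%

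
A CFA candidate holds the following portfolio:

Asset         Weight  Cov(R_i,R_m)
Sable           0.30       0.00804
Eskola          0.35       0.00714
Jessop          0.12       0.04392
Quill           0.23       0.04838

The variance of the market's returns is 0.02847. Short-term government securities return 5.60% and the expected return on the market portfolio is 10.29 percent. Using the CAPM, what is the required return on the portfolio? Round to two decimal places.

9.11%

β_Sable = 0.00804 / 0.02847 = 0.2824
β_Eskola = 0.00714 / 0.02847 = 0.2508
β_Jessop = 0.04392 / 0.02847 = 1.5427
β_Quill = 0.04838 / 0.02847 = 1.6993
β_P = Σ w_i β_i = 0.30×0.2824 + 0.35×0.2508 + 0.12×1.5427 + 0.23×1.6993 = 0.7485
MRP = 10.29% − 5.60% = 4.69%
E(R_P) = R_f + β_P × MRP = 5.60% + 0.7485 × 4.69% = 9.11%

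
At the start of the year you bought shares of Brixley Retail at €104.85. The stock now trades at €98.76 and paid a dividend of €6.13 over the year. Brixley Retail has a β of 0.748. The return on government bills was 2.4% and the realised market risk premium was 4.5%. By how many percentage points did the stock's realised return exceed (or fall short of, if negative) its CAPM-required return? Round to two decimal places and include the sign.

Realised HPR = (P1 + D1 − P0) / P0 = (98.76 + 6.13 − 104.85) / 104.85 = 0.04 / 104.85 = 0.0381%
CAPM required = R_f + β·MRP = 2.4% + 0.748 × 4.5% = 5.7660%
α = realised − required = 0.0381% − 5.7660% = -5.73%

-5.73%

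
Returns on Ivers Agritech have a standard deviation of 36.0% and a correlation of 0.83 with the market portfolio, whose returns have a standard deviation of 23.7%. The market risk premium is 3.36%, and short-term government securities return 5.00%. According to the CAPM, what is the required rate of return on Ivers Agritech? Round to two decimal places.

9.24%

β = ρ × σ_i / σ_m = 0.83 × 36.0% / 23.7% = 1.2608
E(R) = 5.00% + 1.2608 × 3.36% = 9.24%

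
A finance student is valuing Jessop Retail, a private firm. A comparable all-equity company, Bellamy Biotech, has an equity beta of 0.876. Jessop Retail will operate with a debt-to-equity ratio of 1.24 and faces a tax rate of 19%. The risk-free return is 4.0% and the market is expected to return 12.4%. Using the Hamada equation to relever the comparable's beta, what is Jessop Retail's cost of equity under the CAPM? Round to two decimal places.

18.75%

β_L = β_U × [1 + (1 − t)(D/E)] = 0.876 × [1 + (1 − 0.19) × 1.24]
    = 0.876 × [1 + 0.81 × 1.24] = 0.876 × 2.0044 = 1.7559
MRP = 12.4% − 4.0% = 8.40%
E(R) = R_f + β_L × MRP = 4.0% + 1.7559 × 8.4% = 18.75%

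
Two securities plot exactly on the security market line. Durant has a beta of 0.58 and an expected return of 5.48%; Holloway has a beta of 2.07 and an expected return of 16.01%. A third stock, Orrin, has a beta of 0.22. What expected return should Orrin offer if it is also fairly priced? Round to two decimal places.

2.94%

MRP (SML slope) = (16.01% − 5.48%) / (2.07 − 0.58) = 10.53% / 1.49 = 7.0671%
R_f (intercept) = 5.48% − 0.58 × 7.0671% = 1.3811%
E(R_Orrin) = R_f + β × MRP = 1.3811% + 0.22 × 7.0671% = 2.94%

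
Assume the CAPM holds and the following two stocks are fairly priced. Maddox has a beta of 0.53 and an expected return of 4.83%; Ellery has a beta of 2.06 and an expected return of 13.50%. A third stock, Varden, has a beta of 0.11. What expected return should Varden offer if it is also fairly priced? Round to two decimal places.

2.45%

MRP (SML slope) = (13.50% − 4.83%) / (2.06 − 0.53) = 8.67% / 1.53 = 5.6667%
R_f (intercept) = 4.83% − 0.53 × 5.6667% = 1.8266%
E(R_Varden) = R_f + β × MRP = 1.8266% + 0.11 × 5.6667% = 2.45%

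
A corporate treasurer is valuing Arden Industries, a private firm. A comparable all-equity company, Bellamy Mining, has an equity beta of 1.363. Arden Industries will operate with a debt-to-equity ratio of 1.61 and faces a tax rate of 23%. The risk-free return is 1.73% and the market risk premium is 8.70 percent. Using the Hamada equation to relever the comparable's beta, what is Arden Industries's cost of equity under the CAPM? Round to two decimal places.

28.29%

β_L = β_U × [1 + (1 − t)(D/E)] = 1.363 × [1 + (1 − 0.23) × 1.61]
    = 1.363 × [1 + 0.77 × 1.61] = 1.363 × 2.2397 = 3.0527
E(R) = R_f + β_L × MRP = 1.73% + 3.0527 × 8.70% = 28.29%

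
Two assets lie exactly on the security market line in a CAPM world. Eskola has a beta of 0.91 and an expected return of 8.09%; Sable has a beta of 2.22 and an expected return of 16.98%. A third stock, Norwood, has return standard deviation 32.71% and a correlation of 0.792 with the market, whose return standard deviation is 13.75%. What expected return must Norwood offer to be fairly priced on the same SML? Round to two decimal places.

14.70%

MRP = (16.98% − 8.09%) / (2.22 − 0.91) = 6.7863%
R_f = 8.09% − 0.91 × 6.7863% = 1.9145%
β_Norwood = ρ·σ_i/σ_m = 0.792 × 32.71 / 13.75 = 1.8841
E(R_Norwood) = R_f + β × MRP = 1.9145% + 1.8841 × 6.7863% = 14.70%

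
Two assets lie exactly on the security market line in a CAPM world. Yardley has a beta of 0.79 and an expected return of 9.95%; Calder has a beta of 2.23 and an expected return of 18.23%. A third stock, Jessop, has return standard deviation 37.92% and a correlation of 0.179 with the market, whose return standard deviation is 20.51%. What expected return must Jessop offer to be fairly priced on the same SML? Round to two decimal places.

7.31%

MRP = (18.23% − 9.95%) / (2.23 − 0.79) = 5.7500%
R_f = 9.95% − 0.79 × 5.7500% = 5.4075%
β_Jessop = ρ·σ_i/σ_m = 0.179 × 37.92 / 20.51 = 0.3309
E(R_Jessop) = R_f + β × MRP = 5.4075% + 0.3309 × 5.7500% = 7.31%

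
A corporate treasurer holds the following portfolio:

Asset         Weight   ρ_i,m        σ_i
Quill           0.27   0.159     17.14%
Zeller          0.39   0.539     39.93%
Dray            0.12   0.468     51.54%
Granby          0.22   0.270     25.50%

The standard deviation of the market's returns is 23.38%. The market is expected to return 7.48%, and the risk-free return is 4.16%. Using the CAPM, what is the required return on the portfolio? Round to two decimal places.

β_Quill = 0.159 × 17.14% / 23.38% = 0.1166
β_Zeller = 0.539 × 39.93% / 23.38% = 0.9205
β_Dray = 0.468 × 51.54% / 23.38% = 1.0317
β_Granby = 0.270 × 25.50% / 23.38% = 0.2945
β_P = Σ w_i β_i = 0.27×0.1166 + 0.39×0.9205 + 0.12×1.0317 + 0.22×0.2945 = 0.5791
MRP = 7.48% − 4.16% = 3.32%
E(R_P) = R_f + β_P × MRP = 4.16% + 0.5791 × 3.32% = 6.08%

6.08%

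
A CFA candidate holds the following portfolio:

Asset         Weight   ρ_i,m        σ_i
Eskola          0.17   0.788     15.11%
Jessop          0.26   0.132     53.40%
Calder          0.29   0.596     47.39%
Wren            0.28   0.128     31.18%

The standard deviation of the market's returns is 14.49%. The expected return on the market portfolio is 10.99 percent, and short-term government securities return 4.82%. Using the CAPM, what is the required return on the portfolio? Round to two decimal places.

β_Eskola = 0.788 × 15.11% / 14.49% = 0.8217
β_Jessop = 0.132 × 53.40% / 14.49% = 0.4865
β_Calder = 0.596 × 47.39% / 14.49% = 1.9492
β_Wren = 0.128 × 31.18% / 14.49% = 0.2754
β_P = Σ w_i β_i = 0.17×0.8217 + 0.26×0.4865 + 0.29×1.9492 + 0.28×0.2754 = 0.9086
MRP = 10.99% − 4.82% = 6.17%
E(R_P) = R_f + β_P × MRP = 4.82% + 0.9086 × 6.17% = 10.43%

10.43%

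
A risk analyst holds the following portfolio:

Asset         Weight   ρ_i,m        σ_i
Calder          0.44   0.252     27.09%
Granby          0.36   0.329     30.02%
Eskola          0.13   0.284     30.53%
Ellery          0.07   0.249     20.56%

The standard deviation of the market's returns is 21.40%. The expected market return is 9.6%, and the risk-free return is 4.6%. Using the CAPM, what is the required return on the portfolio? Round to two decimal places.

β_Calder = 0.252 × 27.09% / 21.40% = 0.3190
β_Granby = 0.329 × 30.02% / 21.40% = 0.4615
β_Eskola = 0.284 × 30.53% / 21.40% = 0.4052
β_Ellery = 0.249 × 20.56% / 21.40% = 0.2392
β_P = Σ w_i β_i = 0.44×0.3190 + 0.36×0.4615 + 0.13×0.4052 + 0.07×0.2392 = 0.3759
MRP = 9.6% − 4.6% = 5.00%
E(R_P) = R_f + β_P × MRP = 4.6% + 0.3759 × 5.0% = 6.48%

6.48%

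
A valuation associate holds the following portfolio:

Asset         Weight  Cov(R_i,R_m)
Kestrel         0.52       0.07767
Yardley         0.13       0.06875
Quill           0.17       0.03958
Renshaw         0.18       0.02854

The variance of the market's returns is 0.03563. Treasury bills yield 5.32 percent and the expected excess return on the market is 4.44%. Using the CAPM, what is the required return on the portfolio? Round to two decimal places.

β_Kestrel = 0.07767 / 0.03563 = 2.1799
β_Yardley = 0.06875 / 0.03563 = 1.9296
β_Quill = 0.03958 / 0.03563 = 1.1109
β_Renshaw = 0.02854 / 0.03563 = 0.8010
β_P = Σ w_i β_i = 0.52×2.1799 + 0.13×1.9296 + 0.17×1.1109 + 0.18×0.8010 = 1.7174
E(R_P) = R_f + β_P × MRP = 5.32% + 1.7174 × 4.44% = 12.95%

12.95%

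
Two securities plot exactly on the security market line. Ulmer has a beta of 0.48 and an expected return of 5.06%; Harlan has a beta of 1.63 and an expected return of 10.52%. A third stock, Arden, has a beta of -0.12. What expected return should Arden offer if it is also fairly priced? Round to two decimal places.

MRP (SML slope) = (10.52% − 5.06%) / (1.63 − 0.48) = 5.46% / 1.15 = 4.7478%
R_f (intercept) = 5.06% − 0.48 × 4.7478% = 2.7811%
E(R_Arden) = R_f + β × MRP = 2.7811% + -0.12 × 4.7478% = 2.21%

2.21%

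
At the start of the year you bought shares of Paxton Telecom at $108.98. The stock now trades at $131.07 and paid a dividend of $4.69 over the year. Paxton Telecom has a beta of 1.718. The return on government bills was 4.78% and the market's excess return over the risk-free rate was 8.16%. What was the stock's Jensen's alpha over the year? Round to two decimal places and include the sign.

Realised HPR = (P1 + D1 − P0) / P0 = (131.07 + 4.69 − 108.98) / 108.98 = 26.78 / 108.98 = 24.5733%
CAPM required = R_f + β·MRP = 4.78% + 1.718 × 8.16% = 18.79888%
α = realised − required = 24.5733% − 18.79888% = +5.77%

+5.77%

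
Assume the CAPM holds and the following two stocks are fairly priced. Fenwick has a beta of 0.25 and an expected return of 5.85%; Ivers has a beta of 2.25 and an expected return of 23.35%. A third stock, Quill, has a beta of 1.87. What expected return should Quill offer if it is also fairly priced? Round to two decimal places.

MRP (SML slope) = (23.35% − 5.85%) / (2.25 − 0.25) = 17.50% / 2.00 = 8.7500%
R_f (intercept) = 5.85% − 0.25 × 8.7500% = 3.6625%
E(R_Quill) = R_f + β × MRP = 3.6625% + 1.87 × 8.7500% = 20.03%

20.03%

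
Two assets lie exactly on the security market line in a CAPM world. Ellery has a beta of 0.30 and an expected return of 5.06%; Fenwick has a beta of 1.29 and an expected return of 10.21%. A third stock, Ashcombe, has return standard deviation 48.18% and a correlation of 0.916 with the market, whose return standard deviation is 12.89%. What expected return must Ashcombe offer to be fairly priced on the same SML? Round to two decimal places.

21.31%

MRP = (10.21% − 5.06%) / (1.29 − 0.30) = 5.2020%
R_f = 5.06% − 0.30 × 5.2020% = 3.4994%
β_Ashcombe = ρ·σ_i/σ_m = 0.916 × 48.18 / 12.89 = 3.4238
E(R_Ashcombe) = R_f + β × MRP = 3.4994% + 3.4238 × 5.2020% = 21.31%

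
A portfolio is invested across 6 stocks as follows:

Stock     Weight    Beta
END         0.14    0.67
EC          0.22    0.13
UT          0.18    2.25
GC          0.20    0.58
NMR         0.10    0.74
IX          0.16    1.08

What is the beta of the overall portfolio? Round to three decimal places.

0.890

β_P = Σ w_i β_i = 0.14×0.67 + 0.22×0.13 + 0.18×2.25 + 0.20×0.58 + 0.10×0.74 + 0.16×1.08 = 0.8902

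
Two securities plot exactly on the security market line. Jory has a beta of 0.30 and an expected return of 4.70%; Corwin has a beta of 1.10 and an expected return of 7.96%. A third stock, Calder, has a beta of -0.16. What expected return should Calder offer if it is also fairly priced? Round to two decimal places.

MRP (SML slope) = (7.96% − 4.70%) / (1.10 − 0.30) = 3.26% / 0.80 = 4.0750%
R_f (intercept) = 4.70% − 0.30 × 4.0750% = 3.4775%
E(R_Calder) = R_f + β × MRP = 3.4775% + -0.16 × 4.0750% = 2.83%

2.83%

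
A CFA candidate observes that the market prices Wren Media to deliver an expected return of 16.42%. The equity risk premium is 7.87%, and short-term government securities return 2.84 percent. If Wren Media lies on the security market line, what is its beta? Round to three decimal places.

β = (E(R) − R_f) / MRP = (16.42% − 2.84%) / 7.87% = 13.58% / 7.87% = 1.726

1.726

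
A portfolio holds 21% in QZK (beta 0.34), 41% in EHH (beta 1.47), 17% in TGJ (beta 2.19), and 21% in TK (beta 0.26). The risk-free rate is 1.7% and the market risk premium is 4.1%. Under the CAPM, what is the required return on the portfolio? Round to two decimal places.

β_P = Σ w_i β_i = 0.21×0.34 + 0.41×1.47 + 0.17×2.19 + 0.21×0.26 = 1.1010
E(R_P) = R_f + β_P × MRP = 1.7% + 1.1010 × 4.1% = 6.21%

6.21%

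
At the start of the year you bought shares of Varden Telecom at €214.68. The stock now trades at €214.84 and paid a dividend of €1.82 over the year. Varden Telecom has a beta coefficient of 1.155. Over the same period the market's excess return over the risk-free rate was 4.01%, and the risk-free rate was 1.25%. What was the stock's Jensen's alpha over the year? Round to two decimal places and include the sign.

-4.96%

Realised HPR = (P1 + D1 − P0) / P0 = (214.84 + 1.82 − 214.68) / 214.68 = 1.98 / 214.68 = 0.9223%
CAPM required = R_f + β·MRP = 1.25% + 1.155 × 4.01% = 5.88155%
α = realised − required = 0.9223% − 5.88155% = -4.96%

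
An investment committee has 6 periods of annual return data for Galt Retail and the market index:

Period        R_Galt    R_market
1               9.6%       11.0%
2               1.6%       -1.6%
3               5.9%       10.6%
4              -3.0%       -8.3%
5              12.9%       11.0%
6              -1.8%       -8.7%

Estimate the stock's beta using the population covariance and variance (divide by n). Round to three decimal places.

Mean R_i = (9.6 + 1.6 + 5.9 − 3.0 + 12.9 − 1.8) / 6 = 4.2000%
Mean R_m = (11.0 − 1.6 + 10.6 − 8.3 + 11.0 − 8.7) / 6 = 2.3333%
Σ(R_i − R̄_i)(R_m − R̄_m) = 289.2400  ⇒  Cov = 289.2400 / 6 = 48.2067
Σ(R_m − R̄_m)² = 468.8333  ⇒  Var(R_m) = 468.8333 / 6 = 78.1389
β = Cov / Var(R_m) = 48.2067 / 78.1389 = 0.6169

0.617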